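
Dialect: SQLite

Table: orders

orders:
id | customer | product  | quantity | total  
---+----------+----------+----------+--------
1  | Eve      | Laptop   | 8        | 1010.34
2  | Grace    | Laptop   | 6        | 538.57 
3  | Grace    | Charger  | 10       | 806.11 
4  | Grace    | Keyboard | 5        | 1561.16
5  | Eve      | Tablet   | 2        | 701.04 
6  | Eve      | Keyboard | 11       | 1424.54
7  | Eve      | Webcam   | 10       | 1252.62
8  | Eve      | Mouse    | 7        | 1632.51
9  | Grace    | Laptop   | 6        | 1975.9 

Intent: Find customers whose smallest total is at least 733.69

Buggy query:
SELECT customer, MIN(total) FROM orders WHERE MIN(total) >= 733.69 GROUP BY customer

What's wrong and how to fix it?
Bug: MIN() in WHERE is a misuse of aggregate

Fix: Use HAVING for the per-group MIN condition

Corrected query:
SELECT customer, MIN(total) FROM orders GROUP BY customer HAVING MIN(total) >= 733.69

Result:
(no rows)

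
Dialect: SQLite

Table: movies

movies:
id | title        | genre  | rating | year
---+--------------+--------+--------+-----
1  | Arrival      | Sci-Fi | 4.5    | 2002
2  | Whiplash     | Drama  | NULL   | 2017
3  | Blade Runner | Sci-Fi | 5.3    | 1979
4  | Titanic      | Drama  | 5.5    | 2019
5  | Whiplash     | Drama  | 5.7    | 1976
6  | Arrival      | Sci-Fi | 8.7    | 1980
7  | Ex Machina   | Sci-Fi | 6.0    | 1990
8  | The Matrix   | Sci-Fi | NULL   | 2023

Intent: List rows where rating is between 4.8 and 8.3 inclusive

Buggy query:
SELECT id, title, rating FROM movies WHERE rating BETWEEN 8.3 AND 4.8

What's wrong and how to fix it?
Bug: The bounds are reversed; BETWEEN a AND b requires a <= b to match anything

Fix: Write BETWEEN 4.8 AND 8.3

Corrected query:
SELECT id, title, rating FROM movies WHERE rating BETWEEN 4.8 AND 8.3

Result:
id | title        | rating
---+--------------+-------
3  | Blade Runner | 5.3   
4  | Titanic      | 5.5   
5  | Whiplash     | 5.7   
7  | Ex Machina   | 6     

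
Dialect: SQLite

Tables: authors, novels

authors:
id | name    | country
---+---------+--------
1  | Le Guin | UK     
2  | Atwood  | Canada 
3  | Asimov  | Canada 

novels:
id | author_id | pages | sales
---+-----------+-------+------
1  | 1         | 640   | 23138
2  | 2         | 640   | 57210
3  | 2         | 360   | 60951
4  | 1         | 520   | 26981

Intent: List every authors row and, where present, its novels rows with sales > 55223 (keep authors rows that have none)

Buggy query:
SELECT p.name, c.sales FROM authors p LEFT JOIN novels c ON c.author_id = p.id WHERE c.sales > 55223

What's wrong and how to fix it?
Bug: Filtering c.sales in WHERE discards the NULL rows produced by LEFT JOIN, turning it into an inner join

Fix: Move the right-table condition into the ON clause so unmatched parents are kept

Corrected query:
SELECT p.name, c.sales FROM authors p LEFT JOIN novels c ON c.author_id = p.id AND c.sales > 55223

Result:
name    | sales
--------+------
Le Guin | NULL 
Atwood  | 57210
Atwood  | 60951
Asimov  | NULL 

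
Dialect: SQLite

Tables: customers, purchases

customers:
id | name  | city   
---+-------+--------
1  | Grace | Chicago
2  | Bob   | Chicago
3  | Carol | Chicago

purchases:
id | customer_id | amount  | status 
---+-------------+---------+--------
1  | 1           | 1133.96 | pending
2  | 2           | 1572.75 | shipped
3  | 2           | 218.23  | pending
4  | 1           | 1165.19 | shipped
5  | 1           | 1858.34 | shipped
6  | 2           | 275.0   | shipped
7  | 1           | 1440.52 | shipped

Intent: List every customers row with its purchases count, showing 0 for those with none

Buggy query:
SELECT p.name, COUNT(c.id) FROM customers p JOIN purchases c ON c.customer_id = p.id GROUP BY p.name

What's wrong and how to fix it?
Bug: INNER JOIN drops customers rows that have no matching purchases rows

Fix: Switch to LEFT JOIN to retain unmatched parent rows

Corrected query:
SELECT p.name, COUNT(c.id) FROM customers p LEFT JOIN purchases c ON c.customer_id = p.id GROUP BY p.name

Result:
name  | COUNT(c.id)
------+------------
Bob   | 3          
Carol | 0          
Grace | 4          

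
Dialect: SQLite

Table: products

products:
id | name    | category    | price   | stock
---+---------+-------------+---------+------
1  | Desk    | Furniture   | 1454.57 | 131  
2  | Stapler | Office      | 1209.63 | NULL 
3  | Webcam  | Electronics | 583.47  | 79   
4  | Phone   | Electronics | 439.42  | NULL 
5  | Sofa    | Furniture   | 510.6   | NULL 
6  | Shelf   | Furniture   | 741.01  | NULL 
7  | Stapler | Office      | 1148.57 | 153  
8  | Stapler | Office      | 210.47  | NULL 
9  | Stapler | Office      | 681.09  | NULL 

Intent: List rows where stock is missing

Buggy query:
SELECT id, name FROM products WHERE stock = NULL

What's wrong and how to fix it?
Bug: Comparing to NULL with '=' never matches; NULL = NULL is unknown, not true

Fix: Replace '= NULL' with 'IS NULL'

Corrected query:
SELECT id, name FROM products WHERE stock IS NULL

Result:
id | name   
---+--------
2  | Stapler
4  | Phone  
5  | Sofa   
6  | Shelf  
8  | Stapler
9  | Stapler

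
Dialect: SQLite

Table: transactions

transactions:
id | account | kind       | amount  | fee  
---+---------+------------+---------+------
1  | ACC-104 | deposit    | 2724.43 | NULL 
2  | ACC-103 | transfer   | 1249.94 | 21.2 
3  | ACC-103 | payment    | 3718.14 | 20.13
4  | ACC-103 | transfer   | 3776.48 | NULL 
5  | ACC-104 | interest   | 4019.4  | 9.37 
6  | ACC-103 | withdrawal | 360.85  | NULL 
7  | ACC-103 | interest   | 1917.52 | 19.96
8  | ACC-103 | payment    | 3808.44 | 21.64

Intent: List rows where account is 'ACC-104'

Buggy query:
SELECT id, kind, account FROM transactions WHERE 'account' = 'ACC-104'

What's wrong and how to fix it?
Bug: 'account' in single quotes is a string literal, not the column; the comparison is literal-vs-literal and never true

Fix: Remove the quotes around the column name (or use double quotes for an identifier)

Corrected query:
SELECT id, kind, account FROM transactions WHERE account = 'ACC-104'

Result:
id | kind     | account
---+----------+--------
1  | deposit  | ACC-104
5  | interest | ACC-104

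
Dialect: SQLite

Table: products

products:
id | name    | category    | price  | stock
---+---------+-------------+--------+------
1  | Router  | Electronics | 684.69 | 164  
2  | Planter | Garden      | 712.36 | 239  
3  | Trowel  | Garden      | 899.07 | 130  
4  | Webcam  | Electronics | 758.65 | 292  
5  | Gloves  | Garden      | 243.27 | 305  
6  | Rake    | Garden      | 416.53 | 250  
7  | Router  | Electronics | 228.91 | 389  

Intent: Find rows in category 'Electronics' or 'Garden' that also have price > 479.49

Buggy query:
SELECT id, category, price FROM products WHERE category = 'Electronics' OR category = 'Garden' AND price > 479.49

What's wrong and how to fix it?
Bug: Without parentheses, AND is evaluated before OR, so the price filter only applies to the 'Garden' branch

Fix: Add parentheses around the OR so the AND applies to both alternatives

Corrected query:
SELECT id, category, price FROM products WHERE (category = 'Electronics' OR category = 'Garden') AND price > 479.49

Result:
id | category    | price 
---+-------------+-------
1  | Electronics | 684.69
2  | Garden      | 712.36
3  | Garden      | 899.07
4  | Electronics | 758.65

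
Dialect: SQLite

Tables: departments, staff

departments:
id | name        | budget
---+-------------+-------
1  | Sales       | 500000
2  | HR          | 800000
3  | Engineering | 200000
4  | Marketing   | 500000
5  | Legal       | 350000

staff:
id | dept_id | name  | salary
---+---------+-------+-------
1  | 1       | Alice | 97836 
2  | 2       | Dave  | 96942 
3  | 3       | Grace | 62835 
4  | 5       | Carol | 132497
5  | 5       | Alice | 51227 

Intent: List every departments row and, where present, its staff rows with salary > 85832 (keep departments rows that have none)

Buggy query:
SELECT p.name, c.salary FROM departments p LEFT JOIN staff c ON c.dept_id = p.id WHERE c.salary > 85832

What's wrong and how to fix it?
Bug: A WHERE condition on the right-hand table after LEFT JOIN drops unmatched parents

Fix: Move the right-table condition into the ON clause so unmatched parents are kept

Corrected query:
SELECT p.name, c.salary FROM departments p LEFT JOIN staff c ON c.dept_id = p.id AND c.salary > 85832

Result:
name        | salary
------------+-------
Sales       | 97836 
HR          | 96942 
Engineering | NULL  
Marketing   | NULL  
Legal       | 132497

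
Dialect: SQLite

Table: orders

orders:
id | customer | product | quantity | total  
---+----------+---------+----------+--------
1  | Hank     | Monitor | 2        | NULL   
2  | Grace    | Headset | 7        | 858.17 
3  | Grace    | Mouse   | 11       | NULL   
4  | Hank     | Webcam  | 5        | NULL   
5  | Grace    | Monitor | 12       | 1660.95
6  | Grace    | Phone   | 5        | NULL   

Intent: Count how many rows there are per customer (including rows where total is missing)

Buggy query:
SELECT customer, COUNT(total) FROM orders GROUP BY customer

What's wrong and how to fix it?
Bug: COUNT(column) counts non-NULL values only; rows with NULL total aren't counted

Fix: Replace COUNT(total) with COUNT(*)

Corrected query:
SELECT customer, COUNT(*) FROM orders GROUP BY customer

Result:
customer | COUNT(*)
---------+---------
Grace    | 4       
Hank     | 2       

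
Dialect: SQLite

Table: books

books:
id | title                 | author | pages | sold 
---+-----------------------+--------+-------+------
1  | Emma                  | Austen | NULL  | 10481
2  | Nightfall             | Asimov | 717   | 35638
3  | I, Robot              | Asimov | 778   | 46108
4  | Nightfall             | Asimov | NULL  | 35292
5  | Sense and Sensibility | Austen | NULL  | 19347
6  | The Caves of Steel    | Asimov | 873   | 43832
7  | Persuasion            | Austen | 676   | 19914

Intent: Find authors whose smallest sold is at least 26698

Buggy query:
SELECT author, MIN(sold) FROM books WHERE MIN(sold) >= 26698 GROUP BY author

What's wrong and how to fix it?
Bug: MIN() in WHERE is a misuse of aggregate

Fix: Use HAVING for the per-group MIN condition

Corrected query:
SELECT author, MIN(sold) FROM books GROUP BY author HAVING MIN(sold) >= 26698

Result:
author | MIN(sold)
-------+----------
Asimov | 35292    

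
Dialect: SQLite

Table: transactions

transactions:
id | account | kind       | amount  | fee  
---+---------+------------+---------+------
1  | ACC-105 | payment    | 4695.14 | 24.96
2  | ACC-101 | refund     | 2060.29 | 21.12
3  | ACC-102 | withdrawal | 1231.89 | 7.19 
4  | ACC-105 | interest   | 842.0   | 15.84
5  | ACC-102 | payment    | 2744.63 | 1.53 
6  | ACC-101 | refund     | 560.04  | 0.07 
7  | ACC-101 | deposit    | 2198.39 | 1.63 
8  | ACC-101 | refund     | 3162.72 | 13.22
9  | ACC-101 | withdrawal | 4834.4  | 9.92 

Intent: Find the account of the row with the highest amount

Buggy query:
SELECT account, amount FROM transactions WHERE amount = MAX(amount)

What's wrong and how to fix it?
Bug: WHERE is evaluated per row; an aggregate over the whole table isn't defined there

Fix: Use a subquery: WHERE amount = (SELECT MAX(amount) FROM transactions)

Corrected query:
SELECT account, amount FROM transactions WHERE amount = (SELECT MAX(amount) FROM transactions)

Result:
account | amount
--------+-------
ACC-101 | 4834.4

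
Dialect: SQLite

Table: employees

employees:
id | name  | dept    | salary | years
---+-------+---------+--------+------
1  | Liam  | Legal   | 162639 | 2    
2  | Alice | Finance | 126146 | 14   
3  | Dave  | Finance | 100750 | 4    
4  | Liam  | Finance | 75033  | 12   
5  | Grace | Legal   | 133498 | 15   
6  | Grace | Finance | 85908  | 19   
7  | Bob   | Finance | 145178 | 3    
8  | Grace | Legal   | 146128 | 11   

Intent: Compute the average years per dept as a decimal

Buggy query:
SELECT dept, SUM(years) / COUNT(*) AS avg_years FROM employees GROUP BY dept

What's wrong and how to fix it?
Bug: Both operands are integers, so '/' performs integer division and truncates

Fix: Multiply by 1.0 (or CAST to REAL) to force floating-point division

Corrected query:
SELECT dept, SUM(years) * 1.0 / COUNT(*) AS avg_years FROM employees GROUP BY dept

Result:
dept    | avg_years
--------+----------
Finance | 10.4     
Legal   | 9.333333 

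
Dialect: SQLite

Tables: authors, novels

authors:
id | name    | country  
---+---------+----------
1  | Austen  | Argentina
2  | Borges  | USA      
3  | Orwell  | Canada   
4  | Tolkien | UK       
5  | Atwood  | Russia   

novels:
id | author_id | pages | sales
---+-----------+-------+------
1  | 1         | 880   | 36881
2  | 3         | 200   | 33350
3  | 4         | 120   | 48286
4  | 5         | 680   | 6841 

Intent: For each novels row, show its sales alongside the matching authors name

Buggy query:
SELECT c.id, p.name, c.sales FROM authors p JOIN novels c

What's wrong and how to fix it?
Bug: JOIN with no ON clause produces a cartesian product; every novels row pairs with every authors row

Fix: Add ON c.author_id = p.id to the JOIN

Corrected query:
SELECT c.id, p.name, c.sales FROM authors p JOIN novels c ON c.author_id = p.id

Result:
id | name    | sales
---+---------+------
1  | Austen  | 36881
2  | Orwell  | 33350
3  | Tolkien | 48286
4  | Atwood  | 6841 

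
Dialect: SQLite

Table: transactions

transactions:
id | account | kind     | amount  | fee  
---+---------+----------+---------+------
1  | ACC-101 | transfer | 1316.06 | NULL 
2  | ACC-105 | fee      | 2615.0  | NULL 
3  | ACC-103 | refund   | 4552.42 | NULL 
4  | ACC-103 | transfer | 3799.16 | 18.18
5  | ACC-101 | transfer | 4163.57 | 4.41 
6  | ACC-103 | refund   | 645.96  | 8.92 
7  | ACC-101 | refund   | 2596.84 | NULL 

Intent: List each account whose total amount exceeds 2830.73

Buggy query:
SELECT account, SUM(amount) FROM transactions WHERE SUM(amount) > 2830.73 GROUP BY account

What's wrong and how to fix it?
Bug: SUM(amount) is an aggregate, but WHERE filters rows before aggregation

Fix: Move the aggregate condition to a HAVING clause

Corrected query:
SELECT account, SUM(amount) FROM transactions GROUP BY account HAVING SUM(amount) > 2830.73

Result:
account | SUM(amount)
--------+------------
ACC-101 | 8076.47    
ACC-103 | 8997.54    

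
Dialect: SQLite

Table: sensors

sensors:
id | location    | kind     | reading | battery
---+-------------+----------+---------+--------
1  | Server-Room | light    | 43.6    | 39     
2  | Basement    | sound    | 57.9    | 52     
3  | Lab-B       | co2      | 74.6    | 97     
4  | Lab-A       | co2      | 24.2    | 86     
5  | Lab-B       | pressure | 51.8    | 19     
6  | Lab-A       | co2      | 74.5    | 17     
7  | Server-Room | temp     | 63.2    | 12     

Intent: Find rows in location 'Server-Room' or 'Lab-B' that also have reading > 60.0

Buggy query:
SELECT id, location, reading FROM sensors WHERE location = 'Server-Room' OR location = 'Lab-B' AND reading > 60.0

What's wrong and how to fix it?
Bug: AND binds tighter than OR, so this parses as location = 'Server-Room' OR (location = 'Lab-B' AND reading > 60.0)

Fix: Group the OR with parentheses (or use IN), then AND the threshold

Corrected query:
SELECT id, location, reading FROM sensors WHERE (location = 'Server-Room' OR location = 'Lab-B') AND reading > 60.0

Result:
id | location    | reading
---+-------------+--------
3  | Lab-B       | 74.6   
7  | Server-Room | 63.2   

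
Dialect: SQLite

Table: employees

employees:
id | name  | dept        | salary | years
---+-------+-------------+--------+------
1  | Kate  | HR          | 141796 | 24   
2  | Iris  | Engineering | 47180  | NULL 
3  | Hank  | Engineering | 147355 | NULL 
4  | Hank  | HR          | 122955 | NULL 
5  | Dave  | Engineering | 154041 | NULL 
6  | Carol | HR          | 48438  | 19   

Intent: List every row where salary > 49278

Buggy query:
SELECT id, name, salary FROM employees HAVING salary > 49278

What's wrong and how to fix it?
Bug: HAVING filters the output of aggregation, but this query has no GROUP BY and no aggregate functions, so SQLite rejects it (HAVING clause on a non-aggregate query); the condition here is per row

Fix: Use WHERE for row-level filtering

Corrected query:
SELECT id, name, salary FROM employees WHERE salary > 49278

Result:
id | name | salary
---+------+-------
1  | Kate | 141796
3  | Hank | 147355
4  | Hank | 122955
5  | Dave | 154041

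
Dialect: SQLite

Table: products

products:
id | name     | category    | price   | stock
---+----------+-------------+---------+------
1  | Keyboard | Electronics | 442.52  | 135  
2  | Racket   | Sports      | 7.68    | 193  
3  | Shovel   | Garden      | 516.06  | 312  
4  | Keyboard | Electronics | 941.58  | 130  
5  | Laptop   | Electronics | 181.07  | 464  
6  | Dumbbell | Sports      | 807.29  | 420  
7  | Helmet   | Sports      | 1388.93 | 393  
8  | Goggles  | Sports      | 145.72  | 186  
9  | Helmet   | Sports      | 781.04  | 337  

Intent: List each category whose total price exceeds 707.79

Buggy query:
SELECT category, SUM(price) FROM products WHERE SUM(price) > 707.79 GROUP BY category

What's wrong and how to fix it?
Bug: Aggregate functions cannot appear in a WHERE clause

Fix: Move the aggregate condition to a HAVING clause

Corrected query:
SELECT category, SUM(price) FROM products GROUP BY category HAVING SUM(price) > 707.79

Result:
category    | SUM(price)
------------+-----------
Electronics | 1565.17   
Sports      | 3130.66   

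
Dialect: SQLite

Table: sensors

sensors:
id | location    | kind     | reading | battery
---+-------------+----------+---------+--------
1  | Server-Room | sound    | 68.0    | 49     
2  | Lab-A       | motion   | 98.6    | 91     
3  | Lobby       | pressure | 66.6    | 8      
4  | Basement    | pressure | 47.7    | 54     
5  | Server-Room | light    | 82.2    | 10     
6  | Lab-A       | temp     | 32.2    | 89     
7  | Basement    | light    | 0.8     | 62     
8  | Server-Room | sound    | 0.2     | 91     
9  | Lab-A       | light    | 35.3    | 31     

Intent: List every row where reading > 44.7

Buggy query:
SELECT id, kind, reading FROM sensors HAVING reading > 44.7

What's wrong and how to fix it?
Bug: HAVING filters the output of aggregation, but this query has no GROUP BY and no aggregate functions, so SQLite rejects it (HAVING clause on a non-aggregate query); the condition here is per row

Fix: Replace HAVING with WHERE since the condition applies to individual rows

Corrected query:
SELECT id, kind, reading FROM sensors WHERE reading > 44.7

Result:
id | kind     | reading
---+----------+--------
1  | sound    | 68     
2  | motion   | 98.6   
3  | pressure | 66.6   
4  | pressure | 47.7   
5  | light    | 82.2   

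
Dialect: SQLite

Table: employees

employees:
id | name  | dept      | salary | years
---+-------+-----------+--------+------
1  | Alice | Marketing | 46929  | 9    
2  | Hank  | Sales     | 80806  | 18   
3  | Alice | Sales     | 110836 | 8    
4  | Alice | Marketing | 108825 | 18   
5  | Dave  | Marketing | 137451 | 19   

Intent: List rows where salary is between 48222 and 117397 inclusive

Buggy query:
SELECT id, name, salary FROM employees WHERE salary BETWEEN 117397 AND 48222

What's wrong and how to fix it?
Bug: BETWEEN expects the lower bound first; with 117397 AND 48222 the range is empty

Fix: Swap the bounds so the smaller value comes first

Corrected query:
SELECT id, name, salary FROM employees WHERE salary BETWEEN 48222 AND 117397

Result:
id | name  | salary
---+-------+-------
2  | Hank  | 80806 
3  | Alice | 110836
4  | Alice | 108825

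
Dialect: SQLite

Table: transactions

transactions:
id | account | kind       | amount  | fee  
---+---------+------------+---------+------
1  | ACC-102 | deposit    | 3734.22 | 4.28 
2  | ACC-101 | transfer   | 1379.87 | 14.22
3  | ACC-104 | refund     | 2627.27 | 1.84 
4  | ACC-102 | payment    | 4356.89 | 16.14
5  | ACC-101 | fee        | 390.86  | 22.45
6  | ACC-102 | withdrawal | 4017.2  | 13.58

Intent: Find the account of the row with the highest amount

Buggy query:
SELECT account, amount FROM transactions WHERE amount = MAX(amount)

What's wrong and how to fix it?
Bug: MAX(amount) is an aggregate and cannot be used directly in WHERE

Fix: Use a subquery: WHERE amount = (SELECT MAX(amount) FROM transactions)

Corrected query:
SELECT account, amount FROM transactions WHERE amount = (SELECT MAX(amount) FROM transactions)

Result:
account | amount 
--------+--------
ACC-102 | 4356.89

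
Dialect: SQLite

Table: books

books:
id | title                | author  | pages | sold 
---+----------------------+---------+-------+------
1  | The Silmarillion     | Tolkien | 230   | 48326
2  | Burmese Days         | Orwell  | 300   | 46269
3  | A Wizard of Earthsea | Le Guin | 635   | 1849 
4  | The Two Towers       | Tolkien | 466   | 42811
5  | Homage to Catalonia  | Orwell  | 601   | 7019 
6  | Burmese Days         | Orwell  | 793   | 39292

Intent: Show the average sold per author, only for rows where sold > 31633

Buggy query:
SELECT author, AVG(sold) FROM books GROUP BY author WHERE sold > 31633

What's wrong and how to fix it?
Bug: WHERE cannot follow GROUP BY

Fix: Move the WHERE clause before GROUP BY

Corrected query:
SELECT author, AVG(sold) FROM books WHERE sold > 31633 GROUP BY author

Result:
author  | AVG(sold)
--------+----------
Orwell  | 42780.5  
Tolkien | 45568.5  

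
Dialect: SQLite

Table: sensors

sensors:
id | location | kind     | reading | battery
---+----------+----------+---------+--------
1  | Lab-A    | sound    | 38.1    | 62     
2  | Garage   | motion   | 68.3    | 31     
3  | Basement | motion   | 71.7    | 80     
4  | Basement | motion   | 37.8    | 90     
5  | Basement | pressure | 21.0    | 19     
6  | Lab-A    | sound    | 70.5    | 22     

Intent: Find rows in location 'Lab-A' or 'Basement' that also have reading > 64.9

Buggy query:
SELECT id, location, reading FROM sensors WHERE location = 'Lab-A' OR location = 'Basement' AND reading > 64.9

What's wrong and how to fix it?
Bug: Without parentheses, AND is evaluated before OR, so the reading filter only applies to the 'Basement' branch

Fix: Add parentheses around the OR so the AND applies to both alternatives

Corrected query:
SELECT id, location, reading FROM sensors WHERE (location = 'Lab-A' OR location = 'Basement') AND reading > 64.9

Result:
id | location | reading
---+----------+--------
3  | Basement | 71.7   
6  | Lab-A    | 70.5   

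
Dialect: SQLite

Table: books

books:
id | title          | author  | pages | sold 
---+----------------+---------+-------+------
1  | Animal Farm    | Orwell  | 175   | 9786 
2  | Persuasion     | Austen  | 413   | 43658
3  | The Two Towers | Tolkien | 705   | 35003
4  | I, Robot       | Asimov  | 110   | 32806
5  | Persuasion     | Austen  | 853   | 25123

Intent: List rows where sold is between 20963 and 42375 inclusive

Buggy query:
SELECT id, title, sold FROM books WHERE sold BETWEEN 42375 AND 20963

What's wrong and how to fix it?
Bug: BETWEEN expects the lower bound first; with 42375 AND 20963 the range is empty

Fix: Swap the bounds so the smaller value comes first

Corrected query:
SELECT id, title, sold FROM books WHERE sold BETWEEN 20963 AND 42375

Result:
id | title          | sold 
---+----------------+------
3  | The Two Towers | 35003
4  | I, Robot       | 32806
5  | Persuasion     | 25123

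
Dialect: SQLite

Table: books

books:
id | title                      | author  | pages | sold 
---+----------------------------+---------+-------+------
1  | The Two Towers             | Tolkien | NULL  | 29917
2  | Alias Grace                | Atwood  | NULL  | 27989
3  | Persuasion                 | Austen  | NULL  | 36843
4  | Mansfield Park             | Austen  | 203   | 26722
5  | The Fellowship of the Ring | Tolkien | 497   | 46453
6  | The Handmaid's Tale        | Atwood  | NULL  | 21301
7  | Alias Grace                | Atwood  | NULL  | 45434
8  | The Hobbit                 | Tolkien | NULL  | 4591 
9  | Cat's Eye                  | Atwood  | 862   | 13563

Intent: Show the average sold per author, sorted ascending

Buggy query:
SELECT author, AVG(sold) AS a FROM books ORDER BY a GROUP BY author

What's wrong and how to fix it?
Bug: ORDER BY appears before GROUP BY; SQL clause order requires GROUP BY first

Fix: Reorder: SELECT … FROM … GROUP BY … ORDER BY …

Corrected query:
SELECT author, AVG(sold) AS a FROM books GROUP BY author ORDER BY a

Result:
author  | a       
--------+---------
Tolkien | 26987   
Atwood  | 27071.75
Austen  | 31782.5 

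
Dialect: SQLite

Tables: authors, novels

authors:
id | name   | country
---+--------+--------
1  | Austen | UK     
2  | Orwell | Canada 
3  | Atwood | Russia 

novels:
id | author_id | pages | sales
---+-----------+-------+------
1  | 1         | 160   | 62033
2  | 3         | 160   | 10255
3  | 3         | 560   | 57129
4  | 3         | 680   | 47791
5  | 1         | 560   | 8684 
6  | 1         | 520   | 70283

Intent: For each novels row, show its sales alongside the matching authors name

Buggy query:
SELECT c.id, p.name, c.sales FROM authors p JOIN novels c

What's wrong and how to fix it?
Bug: JOIN with no ON clause produces a cartesian product; every novels row pairs with every authors row

Fix: Specify the join condition linking the foreign key to the parent id

Corrected query:
SELECT c.id, p.name, c.sales FROM authors p JOIN novels c ON c.author_id = p.id

Result:
id | name   | sales
---+--------+------
1  | Austen | 62033
2  | Atwood | 10255
3  | Atwood | 57129
4  | Atwood | 47791
5  | Austen | 8684 
6  | Austen | 70283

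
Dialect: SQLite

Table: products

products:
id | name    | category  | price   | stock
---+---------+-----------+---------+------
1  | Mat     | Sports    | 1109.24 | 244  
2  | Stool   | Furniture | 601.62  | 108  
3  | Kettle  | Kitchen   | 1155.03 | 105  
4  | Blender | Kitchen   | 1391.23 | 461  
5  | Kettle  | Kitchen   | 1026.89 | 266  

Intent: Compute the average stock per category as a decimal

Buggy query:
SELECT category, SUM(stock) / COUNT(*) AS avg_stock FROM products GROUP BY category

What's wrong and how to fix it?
Bug: SUM(stock) and COUNT(*) are both integers; the division truncates the fractional part

Fix: Multiply by 1.0 (or CAST to REAL) to force floating-point division

Corrected query:
SELECT category, SUM(stock) * 1.0 / COUNT(*) AS avg_stock FROM products GROUP BY category

Result:
category  | avg_stock 
----------+-----------
Furniture | 108       
Kitchen   | 277.333333
Sports    | 244       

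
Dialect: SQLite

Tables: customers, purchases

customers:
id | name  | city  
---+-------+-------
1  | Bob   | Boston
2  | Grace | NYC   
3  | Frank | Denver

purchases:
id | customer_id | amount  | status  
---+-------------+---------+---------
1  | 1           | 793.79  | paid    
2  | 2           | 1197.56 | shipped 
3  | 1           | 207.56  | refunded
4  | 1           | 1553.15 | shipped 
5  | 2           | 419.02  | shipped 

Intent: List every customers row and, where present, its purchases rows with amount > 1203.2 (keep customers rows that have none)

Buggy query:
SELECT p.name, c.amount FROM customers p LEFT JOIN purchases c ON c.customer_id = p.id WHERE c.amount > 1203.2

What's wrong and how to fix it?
Bug: Filtering c.amount in WHERE discards the NULL rows produced by LEFT JOIN, turning it into an inner join

Fix: Move the right-table condition into the ON clause so unmatched parents are kept

Corrected query:
SELECT p.name, c.amount FROM customers p LEFT JOIN purchases c ON c.customer_id = p.id AND c.amount > 1203.2

Result:
name  | amount 
------+--------
Bob   | 1553.15
Grace | NULL   
Frank | NULL   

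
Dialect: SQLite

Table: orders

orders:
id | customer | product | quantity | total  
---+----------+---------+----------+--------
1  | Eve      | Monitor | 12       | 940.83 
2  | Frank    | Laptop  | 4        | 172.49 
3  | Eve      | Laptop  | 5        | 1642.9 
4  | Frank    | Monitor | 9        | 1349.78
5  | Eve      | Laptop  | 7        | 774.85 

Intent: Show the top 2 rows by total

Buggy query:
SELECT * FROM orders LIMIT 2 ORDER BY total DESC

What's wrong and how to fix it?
Bug: ORDER BY cannot follow LIMIT; LIMIT is the final clause

Fix: Sort with ORDER BY, then apply LIMIT

Corrected query:
SELECT * FROM orders ORDER BY total DESC LIMIT 2

Result:
id | customer | product | quantity | total  
---+----------+---------+----------+--------
3  | Eve      | Laptop  | 5        | 1642.9 
4  | Frank    | Monitor | 9        | 1349.78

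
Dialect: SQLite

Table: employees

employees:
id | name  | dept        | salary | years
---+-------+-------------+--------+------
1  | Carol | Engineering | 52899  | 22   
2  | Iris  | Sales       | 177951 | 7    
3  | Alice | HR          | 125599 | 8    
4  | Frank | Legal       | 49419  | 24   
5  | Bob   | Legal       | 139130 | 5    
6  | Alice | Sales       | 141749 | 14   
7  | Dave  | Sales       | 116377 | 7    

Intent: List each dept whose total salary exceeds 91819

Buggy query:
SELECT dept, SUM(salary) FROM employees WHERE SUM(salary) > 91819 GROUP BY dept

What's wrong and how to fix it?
Bug: SUM(salary) is an aggregate, but WHERE filters rows before aggregation

Fix: Move the aggregate condition to a HAVING clause

Corrected query:
SELECT dept, SUM(salary) FROM employees GROUP BY dept HAVING SUM(salary) > 91819

Result:
dept  | SUM(salary)
------+------------
HR    | 125599     
Legal | 188549     
Sales | 436077     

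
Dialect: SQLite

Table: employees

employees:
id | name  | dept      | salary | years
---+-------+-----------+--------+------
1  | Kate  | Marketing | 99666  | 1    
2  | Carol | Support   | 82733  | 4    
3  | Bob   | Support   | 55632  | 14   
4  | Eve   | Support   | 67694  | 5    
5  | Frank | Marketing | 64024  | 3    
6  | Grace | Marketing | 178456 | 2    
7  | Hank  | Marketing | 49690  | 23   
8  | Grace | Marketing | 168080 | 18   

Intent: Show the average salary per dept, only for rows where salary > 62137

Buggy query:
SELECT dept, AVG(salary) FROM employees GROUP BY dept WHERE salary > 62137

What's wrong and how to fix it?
Bug: WHERE cannot follow GROUP BY

Fix: Move the WHERE clause before GROUP BY

Corrected query:
SELECT dept, AVG(salary) FROM employees WHERE salary > 62137 GROUP BY dept

Result:
dept      | AVG(salary)
----------+------------
Marketing | 127556.5   
Support   | 75213.5    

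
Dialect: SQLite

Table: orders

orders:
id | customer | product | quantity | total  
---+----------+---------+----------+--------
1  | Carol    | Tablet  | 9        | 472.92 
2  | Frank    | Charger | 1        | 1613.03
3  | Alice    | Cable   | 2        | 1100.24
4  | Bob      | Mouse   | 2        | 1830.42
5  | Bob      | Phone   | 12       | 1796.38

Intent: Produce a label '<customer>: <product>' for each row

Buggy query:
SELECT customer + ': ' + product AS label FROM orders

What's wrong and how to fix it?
Bug: SQLite uses || for string concatenation; + coerces text to numbers (yielding 0)

Fix: Replace + with || to concatenate text

Corrected query:
SELECT customer || ': ' || product AS label FROM orders

Result:
label         
--------------
Carol: Tablet 
Frank: Charger
Alice: Cable  
Bob: Mouse    
Bob: Phone    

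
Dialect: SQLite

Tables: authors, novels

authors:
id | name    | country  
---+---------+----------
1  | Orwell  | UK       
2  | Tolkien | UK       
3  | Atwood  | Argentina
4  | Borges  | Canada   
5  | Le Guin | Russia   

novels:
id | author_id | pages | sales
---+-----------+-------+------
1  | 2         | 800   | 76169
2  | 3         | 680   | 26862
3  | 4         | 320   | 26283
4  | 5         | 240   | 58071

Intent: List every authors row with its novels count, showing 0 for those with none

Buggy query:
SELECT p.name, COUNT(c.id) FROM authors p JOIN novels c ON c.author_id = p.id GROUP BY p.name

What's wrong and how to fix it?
Bug: INNER JOIN drops authors rows that have no matching novels rows

Fix: Use LEFT JOIN so parents without children still appear (COUNT(c.id) gives 0)

Corrected query:
SELECT p.name, COUNT(c.id) FROM authors p LEFT JOIN novels c ON c.author_id = p.id GROUP BY p.name

Result:
name    | COUNT(c.id)
--------+------------
Atwood  | 1          
Borges  | 1          
Le Guin | 1          
Orwell  | 0          
Tolkien | 1          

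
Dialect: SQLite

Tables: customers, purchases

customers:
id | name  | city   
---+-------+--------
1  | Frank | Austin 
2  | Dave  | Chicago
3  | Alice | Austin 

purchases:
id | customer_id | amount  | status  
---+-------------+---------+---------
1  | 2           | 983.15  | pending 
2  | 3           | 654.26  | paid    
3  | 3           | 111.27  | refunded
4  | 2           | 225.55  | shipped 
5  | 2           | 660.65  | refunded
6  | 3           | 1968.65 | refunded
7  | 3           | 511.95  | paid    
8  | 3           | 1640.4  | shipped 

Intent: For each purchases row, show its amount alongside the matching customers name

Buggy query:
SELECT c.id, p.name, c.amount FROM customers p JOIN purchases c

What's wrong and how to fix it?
Bug: JOIN with no ON clause produces a cartesian product; every purchases row pairs with every customers row

Fix: Add ON c.customer_id = p.id to the JOIN

Corrected query:
SELECT c.id, p.name, c.amount FROM customers p JOIN purchases c ON c.customer_id = p.id

Result:
id | name  | amount 
---+-------+--------
1  | Dave  | 983.15 
2  | Alice | 654.26 
3  | Alice | 111.27 
4  | Dave  | 225.55 
5  | Dave  | 660.65 
6  | Alice | 1968.65
7  | Alice | 511.95 
8  | Alice | 1640.4 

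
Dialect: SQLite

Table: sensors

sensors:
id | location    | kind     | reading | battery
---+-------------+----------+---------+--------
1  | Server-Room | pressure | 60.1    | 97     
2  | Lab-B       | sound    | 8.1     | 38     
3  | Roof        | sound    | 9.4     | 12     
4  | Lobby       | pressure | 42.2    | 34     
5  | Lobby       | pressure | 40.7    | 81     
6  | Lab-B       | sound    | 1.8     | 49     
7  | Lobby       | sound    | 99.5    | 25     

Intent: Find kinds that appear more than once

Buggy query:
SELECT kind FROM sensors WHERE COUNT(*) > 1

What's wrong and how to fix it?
Bug: WHERE can't reference COUNT(*); aggregates are computed after WHERE

Fix: Group first, then use HAVING for the count condition

Corrected query:
SELECT kind FROM sensors GROUP BY kind HAVING COUNT(*) > 1

Result:
kind    
--------
pressure
sound   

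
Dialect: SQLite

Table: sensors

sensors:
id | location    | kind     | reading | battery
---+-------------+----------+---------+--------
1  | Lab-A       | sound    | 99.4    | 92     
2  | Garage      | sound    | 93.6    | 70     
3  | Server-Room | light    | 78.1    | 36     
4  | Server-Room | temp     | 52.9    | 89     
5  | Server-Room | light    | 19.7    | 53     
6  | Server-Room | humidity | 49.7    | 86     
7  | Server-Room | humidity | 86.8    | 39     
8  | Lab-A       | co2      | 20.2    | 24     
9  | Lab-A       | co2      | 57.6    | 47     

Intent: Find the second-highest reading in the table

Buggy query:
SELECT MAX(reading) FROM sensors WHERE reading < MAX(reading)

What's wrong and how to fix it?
Bug: MAX(reading) on the right of the comparison is an aggregate-in-WHERE error

Fix: Put the inner MAX in a scalar subquery

Corrected query:
SELECT MAX(reading) FROM sensors WHERE reading < (SELECT MAX(reading) FROM sensors)

Result:
MAX(reading)
------------
93.6        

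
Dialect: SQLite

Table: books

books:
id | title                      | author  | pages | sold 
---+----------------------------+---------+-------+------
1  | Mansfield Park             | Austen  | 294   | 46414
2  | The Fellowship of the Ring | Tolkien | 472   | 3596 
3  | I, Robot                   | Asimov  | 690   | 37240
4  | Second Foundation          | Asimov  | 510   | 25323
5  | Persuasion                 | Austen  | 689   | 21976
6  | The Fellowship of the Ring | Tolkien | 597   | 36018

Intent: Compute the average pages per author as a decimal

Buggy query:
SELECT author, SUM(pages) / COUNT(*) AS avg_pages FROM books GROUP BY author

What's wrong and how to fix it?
Bug: Both operands are integers, so '/' performs integer division and truncates

Fix: Multiply by 1.0 (or CAST to REAL) to force floating-point division

Corrected query:
SELECT author, SUM(pages) * 1.0 / COUNT(*) AS avg_pages FROM books GROUP BY author

Result:
author  | avg_pages
--------+----------
Asimov  | 600      
Austen  | 491.5    
Tolkien | 534.5    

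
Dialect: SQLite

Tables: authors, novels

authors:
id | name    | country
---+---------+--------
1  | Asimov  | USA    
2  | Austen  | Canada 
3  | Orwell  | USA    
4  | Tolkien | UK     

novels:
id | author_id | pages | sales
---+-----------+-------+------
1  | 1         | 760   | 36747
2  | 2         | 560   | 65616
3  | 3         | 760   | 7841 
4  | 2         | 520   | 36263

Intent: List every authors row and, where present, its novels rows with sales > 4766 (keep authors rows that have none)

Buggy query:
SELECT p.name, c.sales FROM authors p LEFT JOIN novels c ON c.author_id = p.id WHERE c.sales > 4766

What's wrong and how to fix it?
Bug: A WHERE condition on the right-hand table after LEFT JOIN drops unmatched parents

Fix: Put 'c.sales > 4766' in the JOIN's ON clause instead of WHERE

Corrected query:
SELECT p.name, c.sales FROM authors p LEFT JOIN novels c ON c.author_id = p.id AND c.sales > 4766

Result:
name    | sales
--------+------
Asimov  | 36747
Austen  | 36263
Austen  | 65616
Orwell  | 7841 
Tolkien | NULL 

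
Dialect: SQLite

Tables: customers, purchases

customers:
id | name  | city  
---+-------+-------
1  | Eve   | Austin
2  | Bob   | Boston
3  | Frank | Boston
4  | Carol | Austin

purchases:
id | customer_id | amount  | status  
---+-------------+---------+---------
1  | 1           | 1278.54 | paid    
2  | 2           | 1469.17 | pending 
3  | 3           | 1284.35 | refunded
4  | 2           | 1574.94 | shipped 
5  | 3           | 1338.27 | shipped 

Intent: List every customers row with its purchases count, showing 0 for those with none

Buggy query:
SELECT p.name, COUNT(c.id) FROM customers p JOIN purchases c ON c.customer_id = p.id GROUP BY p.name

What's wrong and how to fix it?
Bug: An inner join excludes parents with zero children

Fix: Use LEFT JOIN so parents without children still appear (COUNT(c.id) gives 0)

Corrected query:
SELECT p.name, COUNT(c.id) FROM customers p LEFT JOIN purchases c ON c.customer_id = p.id GROUP BY p.name

Result:
name  | COUNT(c.id)
------+------------
Bob   | 2          
Carol | 0          
Eve   | 1          
Frank | 2          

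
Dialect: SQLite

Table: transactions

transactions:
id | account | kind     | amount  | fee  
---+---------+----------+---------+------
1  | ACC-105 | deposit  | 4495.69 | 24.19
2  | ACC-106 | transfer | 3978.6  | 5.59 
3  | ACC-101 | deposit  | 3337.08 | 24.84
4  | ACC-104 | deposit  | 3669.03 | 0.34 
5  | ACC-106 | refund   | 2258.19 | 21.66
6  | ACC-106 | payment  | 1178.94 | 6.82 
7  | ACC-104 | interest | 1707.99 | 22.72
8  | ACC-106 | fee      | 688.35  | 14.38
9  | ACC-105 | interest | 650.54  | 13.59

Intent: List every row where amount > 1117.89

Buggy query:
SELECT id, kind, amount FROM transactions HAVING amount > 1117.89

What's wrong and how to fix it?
Bug: This is a non-aggregate query (no GROUP BY, no aggregates), so in SQLite the HAVING clause is invalid here; a row-level condition belongs in WHERE

Fix: Use WHERE for row-level filtering

Corrected query:
SELECT id, kind, amount FROM transactions WHERE amount > 1117.89

Result:
id | kind     | amount 
---+----------+--------
1  | deposit  | 4495.69
2  | transfer | 3978.6 
3  | deposit  | 3337.08
4  | deposit  | 3669.03
5  | refund   | 2258.19
6  | payment  | 1178.94
7  | interest | 1707.99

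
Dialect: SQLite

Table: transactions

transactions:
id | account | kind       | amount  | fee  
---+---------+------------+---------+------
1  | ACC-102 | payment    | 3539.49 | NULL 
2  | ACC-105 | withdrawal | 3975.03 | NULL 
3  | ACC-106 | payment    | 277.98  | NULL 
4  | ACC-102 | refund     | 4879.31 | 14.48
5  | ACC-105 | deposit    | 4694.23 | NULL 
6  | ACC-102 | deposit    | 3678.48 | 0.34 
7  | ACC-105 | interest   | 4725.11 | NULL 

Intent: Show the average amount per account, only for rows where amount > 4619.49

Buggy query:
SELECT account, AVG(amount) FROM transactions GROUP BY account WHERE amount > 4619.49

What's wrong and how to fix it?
Bug: WHERE cannot follow GROUP BY

Fix: Place WHERE between FROM and GROUP BY

Corrected query:
SELECT account, AVG(amount) FROM transactions WHERE amount > 4619.49 GROUP BY account

Result:
account | AVG(amount)
--------+------------
ACC-102 | 4879.31    
ACC-105 | 4709.67    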